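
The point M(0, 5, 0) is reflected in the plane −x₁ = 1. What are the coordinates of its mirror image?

(-2, 5, 0)

n = (−1, 0, 0), |n|² = 1, n·M − 1 = -1, so t = -1/1 = -1.
Foot F = M − (-1)·n = (−1, 5, 0); the reflection is 2F − M = (−2, 5, 0).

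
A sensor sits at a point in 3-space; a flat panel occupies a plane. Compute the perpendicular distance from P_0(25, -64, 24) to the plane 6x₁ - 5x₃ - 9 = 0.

n = (6, 0, -5); n·P − 9 = 21; |n| = √61; distance = 21/√61.

21√61/61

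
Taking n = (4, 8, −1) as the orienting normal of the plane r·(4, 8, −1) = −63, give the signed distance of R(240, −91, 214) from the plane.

n·R − (-63) = 81.
|n| = 9, so the signed distance is 81/9 = 9.

9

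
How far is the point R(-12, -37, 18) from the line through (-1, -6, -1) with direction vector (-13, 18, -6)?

Direction vector d = (-13, 18, -6).
AP = (-11, -31, 19); AP·d = -529, |AP|² = 1443, |d|² = 529.
distance² = |AP|² − (AP·d)²/|d|² = 1443 − 279841/529 = 914, so the distance is √914.

√914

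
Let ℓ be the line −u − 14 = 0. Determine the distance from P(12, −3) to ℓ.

The normal to the line is n = (−1, 0) with |n| = 1.
|n·P − 14| = |-12 − 14| = 26, so the distance is 26/1 = 26.

26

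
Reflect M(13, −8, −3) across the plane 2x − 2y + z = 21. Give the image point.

(5, 0, -7)

n = (2, −2, 1), |n|² = 9, n·M − 21 = 18, so t = 18/9 = 2.
Foot F = M − 2·n = (9, −4, −5); the reflection is 2F − M = (5, 0, −7).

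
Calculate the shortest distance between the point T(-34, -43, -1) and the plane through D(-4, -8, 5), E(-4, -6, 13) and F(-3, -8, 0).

16/√42

DE = (0, 2, 8) and DF = (1, 0, -5), so a normal is n = DE × DF = (-10, 8, -2).
d = |(-10)·(-34) + 8·(-43) + (-2)·(-1) − (-34)| / √(100 + 64 + 4) = |32| / (2√42) = 8√42/21.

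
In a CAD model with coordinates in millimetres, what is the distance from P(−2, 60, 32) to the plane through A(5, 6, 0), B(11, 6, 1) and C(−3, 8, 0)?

AB = (6, 0, 1) and AC = (−8, 2, 0), so a normal is n = AB × AC = (−2, −8, 12).
d = |(-2)·(-2) + (-8)·60 + 12·32 − (-58)| / √(4 + 64 + 144) = |-34| / (2√53) = 17/√53.

17/√53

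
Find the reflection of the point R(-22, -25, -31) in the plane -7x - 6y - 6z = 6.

n = (-7, -6, -6), |n|² = 121, n·R − 6 = 484, so t = 484/121 = 4.
Foot F = R − 4·n = (6, -1, -7); the reflection is 2F − R = (34, 23, 17).

(34, 23, 17)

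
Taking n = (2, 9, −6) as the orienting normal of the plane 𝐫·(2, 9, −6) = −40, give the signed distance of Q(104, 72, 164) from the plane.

-8

n·Q − (-40) = -88.
|n| = 11, so the signed distance is -88/11 = -8.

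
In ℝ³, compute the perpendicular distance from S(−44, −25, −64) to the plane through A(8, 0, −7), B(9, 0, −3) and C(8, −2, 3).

13√42/21

AB = (1, 0, 4) and AC = (0, −2, 10), so a normal is n = AB × AC = (8, −10, −2).
d = |8·(-44) + (-10)·(-25) + (-2)·(-64) − 78| / √(64 + 100 + 4) = |-52| / (2√42) = 26/√42.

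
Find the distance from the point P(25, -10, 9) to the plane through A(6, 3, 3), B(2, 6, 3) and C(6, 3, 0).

1

AB = (-4, 3, 0) and AC = (0, 0, -3), so a normal is n = AB × AC = (-9, -12, 0).
n = (-9, -12, 0); n·P − (-90) = -15; |n| = 15; distance = 15/15 = 1.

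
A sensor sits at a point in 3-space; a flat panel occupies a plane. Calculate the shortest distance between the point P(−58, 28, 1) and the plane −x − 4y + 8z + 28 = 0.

2

n = (−1, −4, 8); n·P − (-28) = -18; |n| = 9; distance = 18/9 = 2.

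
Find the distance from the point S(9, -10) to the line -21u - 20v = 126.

d = |(-21)·9 + (-20)·(-10) − 126| / √(441 + 400) = |-115|/29 = 115/29.

115/29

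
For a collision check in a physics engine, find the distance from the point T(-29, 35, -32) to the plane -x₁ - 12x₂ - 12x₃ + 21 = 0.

14/17

Normal vector n = (-1, -12, -12), and n·(-29, 35, -32) - (-21) = 14.
|n| = √(1 + 144 + 144) = 17, so the distance is |14|/17 = 14/17.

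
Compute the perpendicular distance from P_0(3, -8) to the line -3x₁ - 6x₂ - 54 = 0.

The normal to the line is n = (-3, -6) with |n| = 3√5.
|n·P_0 − 54| = |39 − 54| = 15, so the distance is 15/(3√5) = √5.

√5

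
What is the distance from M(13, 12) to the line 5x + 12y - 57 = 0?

d = |5·13 + 12·12 − 57| / √(25 + 144) = |152|/13 = 152/13.

152/13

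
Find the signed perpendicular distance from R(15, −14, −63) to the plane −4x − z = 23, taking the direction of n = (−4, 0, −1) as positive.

-20√17/17

n·R − 23 = -20.
|n| = √17, so the signed distance is -20√17/17.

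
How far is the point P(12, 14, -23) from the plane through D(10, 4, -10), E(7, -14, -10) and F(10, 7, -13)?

DE = (-3, -18, 0) and DF = (0, 3, -3), so a normal is n = DE × DF = (54, -9, -9).
d = |54·12 + (-9)·14 + (-9)·(-23) − 594| / √(2916 + 81 + 81) = |135| / (9√38) = 15/√38.

15√38/38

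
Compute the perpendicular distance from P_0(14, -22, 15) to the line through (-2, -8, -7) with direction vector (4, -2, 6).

Direction vector d = (4, -2, 6).
AP = (16, -14, 22); AP·d = 224, |AP|² = 936, |d|² = 56.
distance² = |AP|² − (AP·d)²/|d|² = 936 − 50176/56 = 40, so the distance is 2√10.

2√10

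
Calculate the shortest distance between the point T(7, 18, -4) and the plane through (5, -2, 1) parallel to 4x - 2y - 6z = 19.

√14/14

Parallel planes share the normal n = (4, -2, -6); since (5, -2, 1) lies on the plane, its equation is 4x - 2y - 6z = 18.
d = |4·7 + (-2)·18 + (-6)·(-4) − 18| / √(16 + 4 + 36) = |-2| / (2√14) = √14/14.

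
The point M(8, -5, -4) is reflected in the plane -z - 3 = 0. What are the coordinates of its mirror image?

(8, -5, -2)

With n = (0, 0, -1), the signed offset is (n·M − 3)/|n|² = 1/1 = 1.
M' = M − 2t·n = (8, -5, -4) − 2·(0, 0, -1) = (8, -5, -2).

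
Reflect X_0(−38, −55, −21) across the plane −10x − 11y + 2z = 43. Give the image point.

(42, 33, -37)

n = (−10, −11, 2), |n|² = 225, n·X_0 − 43 = 900, so t = 900/225 = 4.
Foot F = X_0 − 4·n = (2, −11, −29); the reflection is 2F − X_0 = (42, 33, −37).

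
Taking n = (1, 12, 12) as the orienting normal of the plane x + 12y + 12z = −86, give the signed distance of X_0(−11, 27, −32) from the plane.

15/17

n·X_0 − (-86) = 15.
|n| = 17, so the signed distance is 15/17.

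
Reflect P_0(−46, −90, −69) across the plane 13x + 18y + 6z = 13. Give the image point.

(84, 90, -9)

n = (13, 18, 6), |n|² = 529, n·P_0 − 13 = -2645, so t = -2645/529 = -5.
Foot F = P_0 − (-5)·n = (19, 0, −39); the reflection is 2F − P_0 = (84, 90, −9).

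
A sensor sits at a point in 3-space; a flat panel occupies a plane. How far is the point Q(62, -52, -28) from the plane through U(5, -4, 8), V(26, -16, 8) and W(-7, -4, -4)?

4

UV = (21, -12, 0) and UW = (-12, 0, -12), so a normal is n = UV × UW = (144, 252, -144).
Then n·(62, -52, -28) - (-1440) = 1296.
|n| = √(20736 + 63504 + 20736) = 324, so the distance is |1296|/324 = 4.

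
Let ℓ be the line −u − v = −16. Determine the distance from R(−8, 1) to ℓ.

d = |(-1)·(-8) + (-1)·1 − (-16)| / √(1 + 1) = |23|/√2 = 23/√2.

23√2/2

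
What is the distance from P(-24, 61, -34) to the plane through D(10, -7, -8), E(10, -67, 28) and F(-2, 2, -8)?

DE = (0, -60, 36) and DF = (-12, 9, 0), so a normal is n = DE × DF = (-324, -432, -720).
d = |(-324)·(-24) + (-432)·61 + (-720)·(-34) − 5544| / √(104976 + 186624 + 518400) = |360| / 900 = 2/5.

2/5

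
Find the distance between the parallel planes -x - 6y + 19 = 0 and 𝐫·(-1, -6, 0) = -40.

21/√37

With common normal n = (-1, -6, 0) (|n| = √37), the distance is |(-19) − (-40)|/|n| = 21/√37.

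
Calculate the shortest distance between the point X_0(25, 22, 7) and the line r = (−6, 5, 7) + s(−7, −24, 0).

25

Direction vector d = (−7, −24, 0).
AP = (31, 17, 0); AP·d = -625, |AP|² = 1250, |d|² = 625.
distance² = |AP|² − (AP·d)²/|d|² = 1250 − 390625/625 = 625, so the distance is 25.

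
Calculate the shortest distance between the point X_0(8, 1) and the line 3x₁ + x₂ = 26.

The normal to the line is n = (3, 1) with |n| = √10.
|n·X_0 − 26| = |25 − 26| = 1, so the distance is 1/√10 = √10/10.

1/√10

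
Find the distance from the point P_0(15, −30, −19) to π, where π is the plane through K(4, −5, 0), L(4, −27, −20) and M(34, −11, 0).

KL = (0, −22, −20) and KM = (30, −6, 0), so a normal is n = KL × KM = (−120, −600, 660).
n = (−120, −600, 660); n·P − 2520 = 1140; |n| = 900; distance = 1140/900 = 19/15.

19/15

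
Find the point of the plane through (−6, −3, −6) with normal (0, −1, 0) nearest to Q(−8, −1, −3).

n = (0, −1, 0), |n|² = 1, and n·Q − 3 = -2.
t = -2/1 = -2, so the foot is Q − t·n = (−8, −1, −3) − (-2)·(0, −1, 0) = (−8, −3, −3).

(-8, -3, -3)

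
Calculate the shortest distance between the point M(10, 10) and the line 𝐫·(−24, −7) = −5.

The normal to the line is n = (−24, −7) with |n| = 25.
|n·M − (-5)| = |-310 − (-5)| = 305, so the distance is 305/25 = 61/5.

61/5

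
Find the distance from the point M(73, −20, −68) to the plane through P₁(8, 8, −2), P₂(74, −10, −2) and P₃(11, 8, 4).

P₁P₂ = (66, −18, 0) and P₁P₃ = (3, 0, 6), so a normal is n = P₁P₂ × P₁P₃ = (−108, −396, 54).
d = |(-108)·73 + (-396)·(-20) + 54·(-68) − (-4140)| / √(11664 + 156816 + 2916) = |504| / 414 = 28/23.

28/23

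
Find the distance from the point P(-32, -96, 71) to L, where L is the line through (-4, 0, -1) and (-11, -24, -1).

72

A direction vector is d = (-7, -24, 0).
AP = (-28, -96, 72), and AP × d = (1728, -504, 0).
|AP × d|² = 3240000 and |d|² = 625, so the distance is √(3240000/625) = √5184 = 72.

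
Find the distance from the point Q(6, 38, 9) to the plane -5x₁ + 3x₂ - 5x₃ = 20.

Normal vector n = (-5, 3, -5), and n·(6, 38, 9) - 20 = 19.
|n| = √(25 + 9 + 25) = √59, so the distance is |19|/√59 = 19√59/59.

19√59/59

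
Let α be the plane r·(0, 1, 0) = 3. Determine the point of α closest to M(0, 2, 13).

(0, 3, 13)

The perpendicular from M has direction n = (0, 1, 0): r = (0, 2, 13) + t(0, 1, 0).
Substitute into the plane: n·(M + tn) = 3 gives 2 + 1t = 3, so t = 1.
Foot = (0, 2, 13) + 1·(0, 1, 0) = (0, 3, 13).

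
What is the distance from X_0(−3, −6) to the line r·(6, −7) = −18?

42√85/85

d = |6·(-3) + (-7)·(-6) − (-18)| / √(36 + 49) = |42|/√85 = 42/√85.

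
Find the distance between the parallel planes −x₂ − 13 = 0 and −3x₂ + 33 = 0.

Divide the second equation by 3 to match normals: −x₂ = -11.
Both planes have normal n = (0, −1, 0), |n| = 1. Any point on the first plane is at distance |(-11) − 13|/|n| = 24/1 = 24 from the second.

24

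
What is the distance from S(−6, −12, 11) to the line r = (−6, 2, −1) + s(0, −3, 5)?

√34

Direction vector d = (0, −3, 5).
AP = (0, −14, 12), and AP × d = (−34, 0, 0).
|AP × d|² = 1156 and |d|² = 34, so the distance is √(1156/34) = √34.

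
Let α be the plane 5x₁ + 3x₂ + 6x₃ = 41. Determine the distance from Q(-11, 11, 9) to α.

n = (5, 3, 6); n·P − 41 = -9; |n| = √70; distance = 9/√70.

9√70/70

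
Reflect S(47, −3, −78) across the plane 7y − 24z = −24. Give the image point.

(47, -45, 66)

n = (0, 7, −24), |n|² = 625, n·S − (-24) = 1875, so t = 1875/625 = 3.
Foot F = S − 3·n = (47, −24, −6); the reflection is 2F − S = (47, −45, 66).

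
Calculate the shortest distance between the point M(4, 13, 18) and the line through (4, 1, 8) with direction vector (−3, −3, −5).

6√2

Direction vector d = (−3, −3, −5).
AP = (0, 12, 10); AP·d = -86, |AP|² = 244, |d|² = 43.
distance² = |AP|² − (AP·d)²/|d|² = 244 − 7396/43 = 72, so the distance is 6√2.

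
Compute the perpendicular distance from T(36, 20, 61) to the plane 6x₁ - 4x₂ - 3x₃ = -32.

15/√61

d = |6·36 + (-4)·20 + (-3)·61 − (-32)| / √(36 + 16 + 9) = |-15| / √61 = 15√61/61.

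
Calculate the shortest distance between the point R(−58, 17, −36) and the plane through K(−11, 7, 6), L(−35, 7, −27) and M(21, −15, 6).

1

KL = (−24, 0, −33) and KM = (32, −22, 0), so a normal is n = KL × KM = (−726, −1056, 528).
n = (−726, −1056, 528); n·P − 3762 = 1386; |n| = 1386; distance = 1386/1386 = 1.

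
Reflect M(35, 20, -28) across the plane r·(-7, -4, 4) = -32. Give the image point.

With n = (-7, -4, 4), the signed offset is (n·M − (-32))/|n|² = -405/81 = -5.
M' = M − 2t·n = (35, 20, -28) − (-10)·(-7, -4, 4) = (-35, -20, 12).

(-35, -20, 12)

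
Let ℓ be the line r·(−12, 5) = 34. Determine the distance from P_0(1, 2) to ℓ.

36/13

d = |(-12)·1 + 5·2 − 34| / √(144 + 25) = |-36|/13 = 36/13.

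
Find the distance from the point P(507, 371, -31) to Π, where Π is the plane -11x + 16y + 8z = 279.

Normal vector n = (-11, 16, 8), and n·(507, 371, -31) - 279 = -168.
|n| = √(121 + 256 + 64) = 21, so the distance is |-168|/21 = 8.

8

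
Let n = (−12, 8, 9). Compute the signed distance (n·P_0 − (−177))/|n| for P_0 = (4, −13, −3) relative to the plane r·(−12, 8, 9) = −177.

n·P_0 − (-177) = -2.
|n| = 17, so the signed distance is -2/17.

-2/17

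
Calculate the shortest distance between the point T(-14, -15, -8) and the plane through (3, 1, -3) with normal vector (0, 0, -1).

The plane has equation n·(r − (3, 1, -3)) = 0, i.e. n·r = 3.
d = |(-1)·(-8) − 3| / √(0 + 0 + 1) = |5| / 1 = 5.

5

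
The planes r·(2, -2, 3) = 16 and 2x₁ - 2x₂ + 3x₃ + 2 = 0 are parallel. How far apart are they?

18√17/17

Both planes have normal n = (2, -2, 3), |n| = √17. Any point on the first plane is at distance |(-2) − 16|/|n| = 18/√17 = 18√17/17 from the second.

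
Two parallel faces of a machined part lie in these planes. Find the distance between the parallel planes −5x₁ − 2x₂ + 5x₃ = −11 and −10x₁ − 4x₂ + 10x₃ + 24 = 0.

Divide the second equation by 2 to match normals: −5x₁ − 2x₂ + 5x₃ = -12.
With common normal n = (−5, −2, 5) (|n| = 3√6), the distance is |(-11) − (-12)|/|n| = 1/(3√6) = √6/18.

√6/18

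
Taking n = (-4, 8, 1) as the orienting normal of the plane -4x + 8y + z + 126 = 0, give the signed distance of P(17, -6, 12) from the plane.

n·P − (-126) = 22.
|n| = 9, so the signed distance is 22/9.

22/9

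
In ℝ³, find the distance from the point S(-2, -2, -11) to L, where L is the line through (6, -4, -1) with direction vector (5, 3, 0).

√134

Direction vector d = (5, 3, 0).
AP = (-8, 2, -10); AP·d = -34, |AP|² = 168, |d|² = 34.
distance² = |AP|² − (AP·d)²/|d|² = 168 − 1156/34 = 134, so the distance is √134.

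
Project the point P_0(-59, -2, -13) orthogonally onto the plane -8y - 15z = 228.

The perpendicular from P_0 has direction n = (0, -8, -15): r = (-59, -2, -13) + t(0, -8, -15).
Substitute into the plane: n·(P_0 + tn) = 228 gives 211 + 289t = 228, so t = 1/17.
Foot = (-59, -2, -13) + (1/17)·(0, -8, -15) = (-59, -42/17, -236/17).

(-59, -42/17, -236/17)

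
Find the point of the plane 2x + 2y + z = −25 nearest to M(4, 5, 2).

(-6, -5, -3)

n = (2, 2, 1), |n|² = 9, and n·M − (-25) = 45.
t = 45/9 = 5, so the foot is M − t·n = (4, 5, 2) − 5·(2, 2, 1) = (−6, −5, −3).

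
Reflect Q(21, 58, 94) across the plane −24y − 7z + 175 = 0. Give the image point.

(21, -86, 52)

With n = (0, −24, −7), the signed offset is (n·Q − (-175))/|n|² = -1875/625 = -3.
Q' = Q − 2t·n = (21, 58, 94) − (-6)·(0, −24, −7) = (21, −86, 52).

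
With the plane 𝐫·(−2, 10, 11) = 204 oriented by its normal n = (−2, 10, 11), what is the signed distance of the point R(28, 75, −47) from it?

n·R − 204 = -27.
|n| = 15, so the signed distance is -27/15 = -9/5.

-9/5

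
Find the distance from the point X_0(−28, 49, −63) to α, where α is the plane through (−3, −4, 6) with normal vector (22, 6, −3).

25/23

The plane has equation n·(r − (−3, −4, 6)) = 0, i.e. n·r = -108.
Then n·(−28, 49, −63) − (−108) = −25.
|n| = √(484 + 36 + 9) = 23, so the distance is |-25|/23 = 25/23.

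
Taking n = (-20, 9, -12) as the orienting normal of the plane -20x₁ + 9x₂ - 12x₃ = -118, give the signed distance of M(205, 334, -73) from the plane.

n·M − (-118) = -100.
|n| = 25, so the signed distance is -100/25 = -4.

-4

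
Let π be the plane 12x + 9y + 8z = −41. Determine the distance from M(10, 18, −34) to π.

Normal vector n = (12, 9, 8), and n·(10, 18, −34) − (−41) = 51.
|n| = √(144 + 81 + 64) = 17, so the distance is |51|/17 = 3.

3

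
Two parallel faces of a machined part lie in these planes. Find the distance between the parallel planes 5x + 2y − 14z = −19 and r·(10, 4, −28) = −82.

22/15

Divide the second equation by 2 to match normals: 5x + 2y − 14z = -41.
With common normal n = (5, 2, −14) (|n| = 15), the distance is |(-19) − (-41)|/|n| = 22/15.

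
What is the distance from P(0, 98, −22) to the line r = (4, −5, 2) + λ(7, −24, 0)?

Direction vector d = (7, −24, 0).
AP = (−4, 103, −24); AP·d = -2500, |AP|² = 11201, |d|² = 625.
distance² = |AP|² − (AP·d)²/|d|² = 11201 − 6250000/625 = 1201, so the distance is √1201.

√1201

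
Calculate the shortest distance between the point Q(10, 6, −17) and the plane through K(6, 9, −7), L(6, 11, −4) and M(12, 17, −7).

KL = (0, 2, 3) and KM = (6, 8, 0), so a normal is n = KL × KM = (−24, 18, −12).
d = |(-24)·10 + 18·6 + (-12)·(-17) − 102| / √(576 + 324 + 144) = |-30| / (6√29) = 5/√29.

5/√29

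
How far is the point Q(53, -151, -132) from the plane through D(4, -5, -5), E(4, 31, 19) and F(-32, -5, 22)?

DE = (0, 36, 24) and DF = (-36, 0, 27), so a normal is n = DE × DF = (972, -864, 1296).
Then n·(53, -151, -132) - 1728 = 9180.
|n| = √(944784 + 746496 + 1679616) = 1836, so the distance is |9180|/1836 = 5.

5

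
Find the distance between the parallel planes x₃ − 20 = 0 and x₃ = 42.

22

Both planes have normal n = (0, 0, 1), |n| = 1. Any point on the first plane is at distance |42 − 20|/|n| = 22/1 = 22 from the second.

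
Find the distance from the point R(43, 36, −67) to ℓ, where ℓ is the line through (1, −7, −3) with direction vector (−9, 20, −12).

Direction vector d = (−9, 20, −12).
AP = (42, 43, −64); AP·d = 1250, |AP|² = 7709, |d|² = 625.
distance² = |AP|² − (AP·d)²/|d|² = 7709 − 1562500/625 = 5209, so the distance is √5209.

√5209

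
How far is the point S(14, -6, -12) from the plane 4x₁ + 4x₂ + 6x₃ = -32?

4√17/17

Normal vector n = (4, 4, 6), and n·(14, -6, -12) - (-32) = -8.
|n| = √(16 + 16 + 36) = 2√17, so the distance is |-8|/(2√17) = 4/√17.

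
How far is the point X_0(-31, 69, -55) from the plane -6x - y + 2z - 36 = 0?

n = (-6, -1, 2); n·P − 36 = -29; |n| = √41; distance = 29/√41 = 29√41/41.

29/√41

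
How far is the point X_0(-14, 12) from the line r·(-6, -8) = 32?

22/5

d = |(-6)·(-14) + (-8)·12 − 32| / √(36 + 64) = |-44|/10 = 22/5.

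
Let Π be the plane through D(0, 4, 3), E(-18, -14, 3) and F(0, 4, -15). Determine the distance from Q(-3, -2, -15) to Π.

DE = (-18, -18, 0) and DF = (0, 0, -18), so a normal is n = DE × DF = (324, -324, 0).
d = |324·(-3) + (-324)·(-2) − (-1296)| / √(104976 + 104976 + 0) = |972| / (324√2) = 3/√2.

3/√2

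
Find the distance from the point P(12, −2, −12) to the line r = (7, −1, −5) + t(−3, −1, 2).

Direction vector d = (−3, −1, 2).
AP = (5, −1, −7); AP·d = -28, |AP|² = 75, |d|² = 14.
distance² = |AP|² − (AP·d)²/|d|² = 75 − 784/14 = 19, so the distance is √19.

√19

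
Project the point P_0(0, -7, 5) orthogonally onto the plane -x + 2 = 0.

The perpendicular from P_0 has direction n = (-1, 0, 0): r = (0, -7, 5) + t(-1, 0, 0).
Substitute into the plane: n·(P_0 + tn) = -2 gives 0 + 1t = -2, so t = -2.
Foot = (0, -7, 5) + (-2)·(-1, 0, 0) = (2, -7, 5).

(2, -7, 5)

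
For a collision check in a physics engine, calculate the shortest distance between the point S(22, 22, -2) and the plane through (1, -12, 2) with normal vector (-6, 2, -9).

The plane has equation n·(r − (1, -12, 2)) = 0, i.e. n·r = -48.
n = (-6, 2, -9); n·P − (-48) = -22; |n| = 11; distance = 22/11 = 2.

2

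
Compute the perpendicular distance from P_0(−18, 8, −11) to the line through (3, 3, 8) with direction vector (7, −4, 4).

Direction vector d = (7, −4, 4).
AP = (−21, 5, −19); AP·d = -243, |AP|² = 827, |d|² = 81.
distance² = |AP|² − (AP·d)²/|d|² = 827 − 59049/81 = 98, so the distance is 7√2.

7√2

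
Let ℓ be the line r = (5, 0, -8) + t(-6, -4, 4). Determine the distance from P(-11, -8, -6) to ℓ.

Direction vector d = (-6, -4, 4).
AP = (-16, -8, 2); AP·d = 136, |AP|² = 324, |d|² = 68.
distance² = |AP|² − (AP·d)²/|d|² = 324 − 18496/68 = 52, so the distance is 2√13.

2√13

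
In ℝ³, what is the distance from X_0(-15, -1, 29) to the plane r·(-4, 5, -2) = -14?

11/(3√5)

d = |(-4)·(-15) + 5·(-1) + (-2)·29 − (-14)| / √(16 + 25 + 4) = |11| / (3√5) = 11√5/15.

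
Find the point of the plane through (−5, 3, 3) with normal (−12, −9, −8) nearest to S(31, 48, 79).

n = (−12, −9, −8), |n|² = 289, and n·S − 9 = -1445.
t = -1445/289 = -5, so the foot is S − t·n = (31, 48, 79) − (-5)·(−12, −9, −8) = (−29, 3, 39).

(-29, 3, 39)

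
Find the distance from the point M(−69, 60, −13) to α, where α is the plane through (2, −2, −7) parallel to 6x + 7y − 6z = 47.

4

Parallel planes share the normal n = (6, 7, −6); since (2, −2, −7) lies on the plane, its equation is 6x + 7y − 6z = 40.
n = (6, 7, −6); n·P − 40 = 44; |n| = 11; distance = 44/11 = 4.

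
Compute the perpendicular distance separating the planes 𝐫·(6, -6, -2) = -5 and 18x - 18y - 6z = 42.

Divide the second equation by 3 to match normals: 6x - 6y - 2z = 14.
Both planes have normal n = (6, -6, -2), |n| = 2√19. Any point on the first plane is at distance |14 − (-5)|/|n| = 19/(2√19) = √19/2 from the second.

√19/2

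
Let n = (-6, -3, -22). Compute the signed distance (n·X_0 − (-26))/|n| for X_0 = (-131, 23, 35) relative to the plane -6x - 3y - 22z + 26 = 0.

-27/23

n·X_0 − (-26) = -27.
|n| = 23, so the signed distance is -27/23.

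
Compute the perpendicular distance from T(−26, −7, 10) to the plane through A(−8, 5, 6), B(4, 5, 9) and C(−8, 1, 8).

10√21/21

AB = (12, 0, 3) and AC = (0, −4, 2), so a normal is n = AB × AC = (12, −24, −48).
d = |12·(-26) + (-24)·(-7) + (-48)·10 − (-504)| / √(144 + 576 + 2304) = |-120| / (12√21) = 10/√21.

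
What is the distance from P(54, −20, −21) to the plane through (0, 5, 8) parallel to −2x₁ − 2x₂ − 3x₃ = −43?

Parallel planes share the normal n = (−2, −2, −3); since (0, 5, 8) lies on the plane, its equation is −2x₁ − 2x₂ − 3x₃ = -34.
Then n·(54, −20, −21) − (−34) = 29.
|n| = √(4 + 4 + 9) = √17, so the distance is |29|/√17 = 29√17/17.

29/√17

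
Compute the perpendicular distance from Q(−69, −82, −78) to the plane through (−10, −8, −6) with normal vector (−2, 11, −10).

The plane has equation n·(r − (−10, −8, −6)) = 0, i.e. n·r = -8.
Then n·(−69, −82, −78) − (−8) = 24.
|n| = √(4 + 121 + 100) = 15, so the distance is |24|/15 = 8/5.

8/5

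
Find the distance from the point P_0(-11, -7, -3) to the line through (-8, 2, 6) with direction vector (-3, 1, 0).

3√19

Direction vector d = (-3, 1, 0).
AP = (-3, -9, -9), and AP × d = (9, 27, -30).
|AP × d|² = 1710 and |d|² = 10, so the distance is √(1710/10) = √171 = 3√19.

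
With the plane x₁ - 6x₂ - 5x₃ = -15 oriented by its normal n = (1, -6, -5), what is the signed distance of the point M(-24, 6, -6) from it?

-15/√62

n·M − (-15) = -15.
|n| = √62, so the signed distance is -15/√62.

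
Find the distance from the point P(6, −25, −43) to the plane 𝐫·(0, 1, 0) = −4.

Normal vector n = (0, 1, 0), and n·(6, −25, −43) − (−4) = −21.
|n| = √(0 + 1 + 0) = 1, so the distance is |-21|/1 = 21.

21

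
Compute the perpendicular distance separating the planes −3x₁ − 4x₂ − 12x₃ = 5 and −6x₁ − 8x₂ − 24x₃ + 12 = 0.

11/13

Divide the second equation by 2 to match normals: −3x₁ − 4x₂ − 12x₃ = -6.
With common normal n = (−3, −4, −12) (|n| = 13), the distance is |5 − (-6)|/|n| = 11/13.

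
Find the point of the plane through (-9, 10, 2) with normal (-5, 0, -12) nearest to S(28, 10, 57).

n = (-5, 0, -12), |n|² = 169, and n·S − 21 = -845.
t = -845/169 = -5, so the foot is S − t·n = (28, 10, 57) − (-5)·(-5, 0, -12) = (3, 10, -3).

(3, 10, -3)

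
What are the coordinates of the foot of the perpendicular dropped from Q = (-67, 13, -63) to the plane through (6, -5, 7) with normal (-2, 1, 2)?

The perpendicular from Q has direction n = (-2, 1, 2): r = (-67, 13, -63) + λ(-2, 1, 2).
Substitute into the plane: n·(Q + λn) = -3 gives 21 + 9λ = -3, so λ = -8/3.
Foot = (-67, 13, -63) + (-8/3)·(-2, 1, 2) = (-185/3, 31/3, -205/3).

(-185/3, 31/3, -205/3)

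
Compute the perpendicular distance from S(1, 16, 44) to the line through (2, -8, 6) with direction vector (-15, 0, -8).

Direction vector d = (-15, 0, -8).
AP = (-1, 24, 38), and AP × d = (-192, -578, 360).
|AP × d|² = 500548 and |d|² = 289, so the distance is √(500548/289) = √1732 = 2√433.

2√433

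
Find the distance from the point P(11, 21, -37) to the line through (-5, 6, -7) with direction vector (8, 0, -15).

Direction vector d = (8, 0, -15).
AP = (16, 15, -30), and AP × d = (-225, 0, -120).
|AP × d|² = 65025 and |d|² = 289, so the distance is √(65025/289) = √225 = 15.

15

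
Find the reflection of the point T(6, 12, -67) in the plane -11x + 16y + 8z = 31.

(-16, 44, -51)

n = (-11, 16, 8), |n|² = 441, n·T − 31 = -441, so t = -441/441 = -1.
Foot F = T − (-1)·n = (-5, 28, -59); the reflection is 2F − T = (-16, 44, -51).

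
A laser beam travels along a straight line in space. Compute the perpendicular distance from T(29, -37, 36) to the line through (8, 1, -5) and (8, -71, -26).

√2941

A direction vector is d = (0, -72, -21).
AP = (21, -38, 41); AP·d = 1875, |AP|² = 3566, |d|² = 5625.
distance² = |AP|² − (AP·d)²/|d|² = 3566 − 3515625/5625 = 2941, so the distance is √2941.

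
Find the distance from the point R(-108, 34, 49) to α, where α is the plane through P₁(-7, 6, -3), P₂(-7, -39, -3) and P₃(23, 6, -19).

28/17

P₁P₂ = (0, -45, 0) and P₁P₃ = (30, 0, -16), so a normal is n = P₁P₂ × P₁P₃ = (720, 0, 1350).
Then n·(-108, 34, 49) - (-9090) = -2520.
|n| = √(518400 + 0 + 1822500) = 1530, so the distance is |-2520|/1530 = 28/17.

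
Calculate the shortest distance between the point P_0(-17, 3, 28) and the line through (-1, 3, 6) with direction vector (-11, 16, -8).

2√185

Direction vector d = (-11, 16, -8).
AP = (-16, 0, 22); AP·d = 0, |AP|² = 740, |d|² = 441.
distance² = |AP|² − (AP·d)²/|d|² = 740 − 0/441 = 740, so the distance is 2√185.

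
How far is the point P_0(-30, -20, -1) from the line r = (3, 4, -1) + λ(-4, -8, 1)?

3√41

Direction vector d = (-4, -8, 1).
AP = (-33, -24, 0), and AP × d = (-24, 33, 168).
|AP × d|² = 29889 and |d|² = 81, so the distance is √(29889/81) = √369 = 3√41.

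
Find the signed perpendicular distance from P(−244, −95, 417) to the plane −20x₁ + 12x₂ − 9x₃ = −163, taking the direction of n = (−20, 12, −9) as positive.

6

n·P − (-163) = 150.
|n| = 25, so the signed distance is 150/25 = 6.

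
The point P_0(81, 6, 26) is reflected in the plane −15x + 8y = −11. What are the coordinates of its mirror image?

n = (−15, 8, 0), |n|² = 289, n·P_0 − (-11) = -1156, so t = -1156/289 = -4.
Foot F = P_0 − (-4)·n = (21, 38, 26); the reflection is 2F − P_0 = (−39, 70, 26).

(-39, 70, 26)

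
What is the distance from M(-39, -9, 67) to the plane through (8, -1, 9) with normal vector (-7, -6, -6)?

The plane has equation n·(r − (8, -1, 9)) = 0, i.e. n·r = -104.
Then n·(-39, -9, 67) - (-104) = 29.
|n| = √(49 + 36 + 36) = 11, so the distance is |29|/11 = 29/11.

29/11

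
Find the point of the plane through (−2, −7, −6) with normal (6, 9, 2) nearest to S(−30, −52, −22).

(0, -7, -12)

The perpendicular from S has direction n = (6, 9, 2): r = (−30, −52, −22) + t(6, 9, 2).
Substitute into the plane: n·(S + tn) = -87 gives -692 + 121t = -87, so t = 5.
Foot = (−30, −52, −22) + 5·(6, 9, 2) = (0, −7, −12).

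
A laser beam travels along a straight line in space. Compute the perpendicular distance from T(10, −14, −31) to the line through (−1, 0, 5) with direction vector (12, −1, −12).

√457

Direction vector d = (12, −1, −12).
AP = (11, −14, −36); AP·d = 578, |AP|² = 1613, |d|² = 289.
distance² = |AP|² − (AP·d)²/|d|² = 1613 − 334084/289 = 457, so the distance is √457.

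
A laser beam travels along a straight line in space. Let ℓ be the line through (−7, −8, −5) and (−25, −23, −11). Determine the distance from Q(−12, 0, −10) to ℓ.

A direction vector is d = (−18, −15, −6).
AP = (−5, 8, −5); AP·d = 0, |AP|² = 114, |d|² = 585.
distance² = |AP|² − (AP·d)²/|d|² = 114 − 0/585 = 114, so the distance is √114.

√114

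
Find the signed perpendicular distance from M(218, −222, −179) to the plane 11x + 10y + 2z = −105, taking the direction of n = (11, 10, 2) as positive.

-5

n·M − (-105) = -75.
|n| = 15, so the signed distance is -75/15 = -5.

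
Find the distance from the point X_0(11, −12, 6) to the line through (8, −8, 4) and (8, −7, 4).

√13

A direction vector is d = (0, 1, 0).
AP = (3, −4, 2), and AP × d = (−2, 0, 3).
|AP × d|² = 13 and |d|² = 1, so the distance is √13.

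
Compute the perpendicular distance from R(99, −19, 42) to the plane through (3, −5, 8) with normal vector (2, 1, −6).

26√41/41

The plane has equation n·(r − (3, −5, 8)) = 0, i.e. n·r = -47.
Then n·(99, −19, 42) − (−47) = −26.
|n| = √(4 + 1 + 36) = √41, so the distance is |-26|/√41 = 26/√41.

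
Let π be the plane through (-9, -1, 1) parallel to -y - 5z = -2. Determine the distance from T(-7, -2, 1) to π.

√26/26

Parallel planes share the normal n = (0, -1, -5); since (-9, -1, 1) lies on the plane, its equation is -y - 5z = -4.
n = (0, -1, -5); n·P − (-4) = 1; |n| = √26; distance = 1/√26 = √26/26.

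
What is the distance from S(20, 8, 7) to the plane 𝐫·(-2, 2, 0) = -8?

4√2

Normal vector n = (-2, 2, 0), and n·(20, 8, 7) - (-8) = -16.
|n| = √(4 + 4 + 0) = 2√2, so the distance is |-16|/(2√2) = 4√2.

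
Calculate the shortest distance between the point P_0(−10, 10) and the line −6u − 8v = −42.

d = |(-6)·(-10) + (-8)·10 − (-42)| / √(36 + 64) = |22|/10 = 11/5.

11/5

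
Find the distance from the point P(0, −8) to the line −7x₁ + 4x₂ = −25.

7√65/65

The normal to the line is n = (−7, 4) with |n| = √65.
|n·P − (-25)| = |-32 − (-25)| = 7, so the distance is 7/√65.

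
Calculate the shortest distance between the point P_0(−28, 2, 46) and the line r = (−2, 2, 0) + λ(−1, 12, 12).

2√409

Direction vector d = (−1, 12, 12).
AP = (−26, 0, 46); AP·d = 578, |AP|² = 2792, |d|² = 289.
distance² = |AP|² − (AP·d)²/|d|² = 2792 − 334084/289 = 1636, so the distance is 2√409.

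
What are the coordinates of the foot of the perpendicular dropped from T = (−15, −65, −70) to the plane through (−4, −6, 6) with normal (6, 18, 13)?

The perpendicular from T has direction n = (6, 18, 13): r = (−15, −65, −70) + μ(6, 18, 13).
Substitute into the plane: n·(T + μn) = -54 gives -2170 + 529μ = -54, so μ = 4.
Foot = (−15, −65, −70) + 4·(6, 18, 13) = (9, 7, −18).

(9, 7, -18)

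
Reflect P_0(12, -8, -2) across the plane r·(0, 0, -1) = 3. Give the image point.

(12, -8, -4)

n = (0, 0, -1), |n|² = 1, n·P_0 − 3 = -1, so t = -1/1 = -1.
Foot F = P_0 − (-1)·n = (12, -8, -3); the reflection is 2F − P_0 = (12, -8, -4).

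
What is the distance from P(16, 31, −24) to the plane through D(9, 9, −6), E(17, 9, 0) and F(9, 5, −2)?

DE = (8, 0, 6) and DF = (0, −4, 4), so a normal is n = DE × DF = (24, −32, −32).
n = (24, −32, −32); n·P − 120 = 40; |n| = 8√41; distance = 40/(8√41) = 5/√41.

5/√41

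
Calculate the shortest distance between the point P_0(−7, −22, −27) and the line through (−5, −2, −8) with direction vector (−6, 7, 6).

√281

Direction vector d = (−6, 7, 6).
AP = (−2, −20, −19); AP·d = -242, |AP|² = 765, |d|² = 121.
distance² = |AP|² − (AP·d)²/|d|² = 765 − 58564/121 = 281, so the distance is √281.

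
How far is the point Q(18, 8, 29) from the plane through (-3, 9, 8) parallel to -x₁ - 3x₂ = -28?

Parallel planes share the normal n = (-1, -3, 0); since (-3, 9, 8) lies on the plane, its equation is -x₁ - 3x₂ = -24.
Then n·(18, 8, 29) - (-24) = -18.
|n| = √(1 + 9 + 0) = √10, so the distance is |-18|/√10 = 18/√10.

9√10/5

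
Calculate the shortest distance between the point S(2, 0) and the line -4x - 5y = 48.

56/√41

The normal to the line is n = (-4, -5) with |n| = √41.
|n·S − 48| = |-8 − 48| = 56, so the distance is 56/√41.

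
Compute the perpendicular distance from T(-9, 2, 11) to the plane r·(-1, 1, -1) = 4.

4/√3

n = (-1, 1, -1); n·P − 4 = -4; |n| = √3; distance = 4/√3 = 4√3/3.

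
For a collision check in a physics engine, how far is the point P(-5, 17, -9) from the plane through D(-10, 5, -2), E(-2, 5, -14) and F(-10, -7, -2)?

√13/13

DE = (8, 0, -12) and DF = (0, -12, 0), so a normal is n = DE × DF = (-144, 0, -96).
n = (-144, 0, -96); n·P − 1632 = -48; |n| = 48√13; distance = 48/(48√13) = 1/√13.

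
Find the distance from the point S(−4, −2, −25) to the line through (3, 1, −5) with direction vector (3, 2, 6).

Direction vector d = (3, 2, 6).
AP = (−7, −3, −20); AP·d = -147, |AP|² = 458, |d|² = 49.
distance² = |AP|² − (AP·d)²/|d|² = 458 − 21609/49 = 17, so the distance is √17.

√17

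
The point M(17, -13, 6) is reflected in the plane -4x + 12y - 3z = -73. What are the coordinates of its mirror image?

n = (-4, 12, -3), |n|² = 169, n·M − (-73) = -169, so t = -169/169 = -1.
Foot F = M − (-1)·n = (13, -1, 3); the reflection is 2F − M = (9, 11, 0).

(9, 11, 0)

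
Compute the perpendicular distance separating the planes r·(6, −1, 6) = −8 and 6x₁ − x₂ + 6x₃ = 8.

Both planes have normal n = (6, −1, 6), |n| = √73. Any point on the first plane is at distance |8 − (-8)|/|n| = 16/√73 = 16√73/73 from the second.

16√73/73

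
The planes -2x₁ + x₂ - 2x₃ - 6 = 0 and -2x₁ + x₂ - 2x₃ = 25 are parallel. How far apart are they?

Both planes have normal n = (-2, 1, -2), |n| = 3. Any point on the first plane is at distance |25 − 6|/|n| = 19/3 from the second.

19/3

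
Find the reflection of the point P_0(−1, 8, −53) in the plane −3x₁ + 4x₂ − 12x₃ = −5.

(23, -24, 43)

With n = (−3, 4, −12), the signed offset is (n·P_0 − (-5))/|n|² = 676/169 = 4.
P_0' = P_0 − 2t·n = (−1, 8, −53) − 8·(−3, 4, −12) = (23, −24, 43).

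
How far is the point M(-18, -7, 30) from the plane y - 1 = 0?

8

d = |1·(-7) − 1| / √(0 + 1 + 0) = |-8| / 1 = 8.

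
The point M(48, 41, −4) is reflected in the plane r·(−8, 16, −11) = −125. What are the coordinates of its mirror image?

With n = (−8, 16, −11), the signed offset is (n·M − (-125))/|n|² = 441/441 = 1.
M' = M − 2t·n = (48, 41, −4) − 2·(−8, 16, −11) = (64, 9, 18).

(64, 9, 18)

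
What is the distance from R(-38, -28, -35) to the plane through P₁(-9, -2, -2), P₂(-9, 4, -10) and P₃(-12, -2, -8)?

P₁P₂ = (0, 6, -8) and P₁P₃ = (-3, 0, -6), so a normal is n = P₁P₂ × P₁P₃ = (-36, 24, 18).
d = |(-36)·(-38) + 24·(-28) + 18·(-35) − 240| / √(1296 + 576 + 324) = |-174| / (6√61) = 29√61/61.

29/√61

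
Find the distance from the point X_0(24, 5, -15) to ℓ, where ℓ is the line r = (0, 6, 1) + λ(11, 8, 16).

Direction vector d = (11, 8, 16).
AP = (24, -1, -16); AP·d = 0, |AP|² = 833, |d|² = 441.
distance² = |AP|² − (AP·d)²/|d|² = 833 − 0/441 = 833, so the distance is 7√17.

7√17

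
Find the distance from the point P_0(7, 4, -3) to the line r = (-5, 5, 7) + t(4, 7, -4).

2√41

Direction vector d = (4, 7, -4).
AP = (12, -1, -10); AP·d = 81, |AP|² = 245, |d|² = 81.
distance² = |AP|² − (AP·d)²/|d|² = 245 − 6561/81 = 164, so the distance is 2√41.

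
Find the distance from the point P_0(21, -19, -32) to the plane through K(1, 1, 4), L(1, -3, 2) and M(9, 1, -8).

8/√14

KL = (0, -4, -2) and KM = (8, 0, -12), so a normal is n = KL × KM = (48, -16, 32).
d = |48·21 + (-16)·(-19) + 32·(-32) − 160| / √(2304 + 256 + 1024) = |128| / (16√14) = 4√14/7.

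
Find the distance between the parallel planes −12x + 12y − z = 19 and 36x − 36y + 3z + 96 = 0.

13/17

Divide the second equation by -3 to match normals: −12x + 12y − z = 32.
Both planes have normal n = (−12, 12, −1), |n| = 17. Any point on the first plane is at distance |32 − 19|/|n| = 13/17 from the second.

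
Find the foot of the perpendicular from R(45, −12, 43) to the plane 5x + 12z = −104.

(20, -12, -17)

The perpendicular from R has direction n = (5, 0, 12): r = (45, −12, 43) + λ(5, 0, 12).
Substitute into the plane: n·(R + λn) = -104 gives 741 + 169λ = -104, so λ = -5.
Foot = (45, −12, 43) + (-5)·(5, 0, 12) = (20, −12, −17).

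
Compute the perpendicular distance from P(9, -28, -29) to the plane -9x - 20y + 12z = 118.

13/25

d = |(-9)·9 + (-20)·(-28) + 12·(-29) − 118| / √(81 + 400 + 144) = |13| / 25 = 13/25.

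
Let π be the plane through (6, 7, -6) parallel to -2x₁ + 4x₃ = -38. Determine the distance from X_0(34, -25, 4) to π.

Parallel planes share the normal n = (-2, 0, 4); since (6, 7, -6) lies on the plane, its equation is -2x₁ + 4x₃ = -36.
Then n·(34, -25, 4) - (-36) = -16.
|n| = √(4 + 0 + 16) = 2√5, so the distance is |-16|/(2√5) = 8√5/5.

8/√5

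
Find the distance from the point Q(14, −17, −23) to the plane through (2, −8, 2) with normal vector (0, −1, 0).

9

The plane has equation n·(r − (2, −8, 2)) = 0, i.e. n·r = 8.
n = (0, −1, 0); n·P − 8 = 9; |n| = 1; distance = 9/1 = 9.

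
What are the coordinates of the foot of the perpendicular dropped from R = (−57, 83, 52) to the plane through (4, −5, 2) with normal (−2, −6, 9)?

The perpendicular from R has direction n = (−2, −6, 9): r = (−57, 83, 52) + t(−2, −6, 9).
Substitute into the plane: n·(R + tn) = 40 gives 84 + 121t = 40, so t = -4/11.
Foot = (−57, 83, 52) + (-4/11)·(−2, −6, 9) = (−619/11, 937/11, 536/11).

(-619/11, 937/11, 536/11)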